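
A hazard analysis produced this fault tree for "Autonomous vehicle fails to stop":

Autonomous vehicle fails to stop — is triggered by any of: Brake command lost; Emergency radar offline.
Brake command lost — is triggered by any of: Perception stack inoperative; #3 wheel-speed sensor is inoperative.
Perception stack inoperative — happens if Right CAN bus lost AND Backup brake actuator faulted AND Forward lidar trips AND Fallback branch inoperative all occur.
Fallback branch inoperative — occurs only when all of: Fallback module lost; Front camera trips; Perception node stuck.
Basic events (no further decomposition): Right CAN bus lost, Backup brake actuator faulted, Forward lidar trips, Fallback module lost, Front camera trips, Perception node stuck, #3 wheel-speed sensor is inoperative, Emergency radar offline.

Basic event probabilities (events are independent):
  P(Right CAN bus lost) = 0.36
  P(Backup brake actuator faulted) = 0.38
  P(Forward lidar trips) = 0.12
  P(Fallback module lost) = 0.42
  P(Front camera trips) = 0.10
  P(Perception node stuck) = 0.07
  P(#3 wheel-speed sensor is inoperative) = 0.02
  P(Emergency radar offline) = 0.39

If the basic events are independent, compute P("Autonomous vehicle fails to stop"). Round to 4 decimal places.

P(Fallback branch inoperative) [AND] = 0.42 × 0.10 × 0.07 = 0.002940
P(Perception stack inoperative) [AND] = 0.36 × 0.38 × 0.12 × 0.002940 = 0.000048
P(Brake command lost) [OR] = 1 − (1−0.000048) × (1−0.02) = 0.020047
P(Autonomous vehicle fails to stop) [OR] = 1 − (1−0.020047) × (1−0.39) = 0.402229
Rounded to 4 decimal places: P(Autonomous vehicle fails to stop) ≈ 0.4022.

0.4022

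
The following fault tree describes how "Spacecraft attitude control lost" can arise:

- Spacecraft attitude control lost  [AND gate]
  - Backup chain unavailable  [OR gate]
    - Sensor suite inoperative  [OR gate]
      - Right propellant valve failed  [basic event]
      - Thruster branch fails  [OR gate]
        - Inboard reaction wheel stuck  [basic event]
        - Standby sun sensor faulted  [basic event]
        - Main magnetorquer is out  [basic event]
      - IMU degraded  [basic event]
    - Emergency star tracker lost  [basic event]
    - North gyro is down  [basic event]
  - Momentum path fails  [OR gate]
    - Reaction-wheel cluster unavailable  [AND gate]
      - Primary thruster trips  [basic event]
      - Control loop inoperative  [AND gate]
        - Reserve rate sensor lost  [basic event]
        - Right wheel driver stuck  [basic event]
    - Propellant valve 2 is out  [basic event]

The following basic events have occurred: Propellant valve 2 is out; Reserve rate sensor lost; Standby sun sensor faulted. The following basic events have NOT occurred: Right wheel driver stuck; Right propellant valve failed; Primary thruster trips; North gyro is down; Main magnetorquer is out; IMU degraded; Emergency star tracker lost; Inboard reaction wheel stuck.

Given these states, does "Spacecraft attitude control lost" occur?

Yes

Thruster branch fails [OR]: Inboard reaction wheel stuck=not, Standby sun sensor faulted=occurs, Main magnetorquer is out=not → at least one input occurs → occurs.
Sensor suite inoperative [OR]: Right propellant valve failed=not, Thruster branch fails=occurs, IMU degraded=not → at least one input occurs → occurs.
Backup chain unavailable [OR]: Sensor suite inoperative=occurs, Emergency star tracker lost=not, North gyro is down=not → at least one input occurs → occurs.
Control loop inoperative [AND]: Reserve rate sensor lost=occurs, Right wheel driver stuck=not → not all inputs occur → does not occur.
Reaction-wheel cluster unavailable [AND]: Primary thruster trips=not, Control loop inoperative=not → not all inputs occur → does not occur.
Momentum path fails [OR]: Reaction-wheel cluster unavailable=not, Propellant valve 2 is out=occurs → at least one input occurs → occurs.
Spacecraft attitude control lost [AND]: Backup chain unavailable=occurs, Momentum path fails=occurs → all inputs occur → occurs.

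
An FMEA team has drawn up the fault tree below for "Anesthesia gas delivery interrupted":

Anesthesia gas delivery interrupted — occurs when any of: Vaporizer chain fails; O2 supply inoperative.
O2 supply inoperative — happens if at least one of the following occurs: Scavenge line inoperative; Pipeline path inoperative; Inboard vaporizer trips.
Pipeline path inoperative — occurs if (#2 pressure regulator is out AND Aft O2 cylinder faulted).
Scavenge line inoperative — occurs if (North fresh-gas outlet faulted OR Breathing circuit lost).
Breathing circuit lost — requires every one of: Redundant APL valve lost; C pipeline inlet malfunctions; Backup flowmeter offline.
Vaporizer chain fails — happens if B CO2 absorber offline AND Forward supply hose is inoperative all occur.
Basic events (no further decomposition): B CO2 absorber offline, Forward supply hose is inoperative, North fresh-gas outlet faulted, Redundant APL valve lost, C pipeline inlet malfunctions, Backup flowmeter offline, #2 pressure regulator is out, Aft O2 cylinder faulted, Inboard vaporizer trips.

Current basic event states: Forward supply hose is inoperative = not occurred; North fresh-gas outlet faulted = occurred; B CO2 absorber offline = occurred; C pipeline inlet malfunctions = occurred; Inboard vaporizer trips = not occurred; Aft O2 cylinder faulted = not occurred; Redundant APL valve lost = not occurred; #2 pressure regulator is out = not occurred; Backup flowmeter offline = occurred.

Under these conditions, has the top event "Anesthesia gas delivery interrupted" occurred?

Yes

Vaporizer chain fails [AND]: B CO2 absorber offline=occurs, Forward supply hose is inoperative=not → not all inputs occur → does not occur.
Breathing circuit lost [AND]: Redundant APL valve lost=not, C pipeline inlet malfunctions=occurs, Backup flowmeter offline=occurs → not all inputs occur → does not occur.
Scavenge line inoperative [OR]: North fresh-gas outlet faulted=occurs, Breathing circuit lost=not → at least one input occurs → occurs.
Pipeline path inoperative [AND]: #2 pressure regulator is out=not, Aft O2 cylinder faulted=not → not all inputs occur → does not occur.
O2 supply inoperative [OR]: Scavenge line inoperative=occurs, Pipeline path inoperative=not, Inboard vaporizer trips=not → at least one input occurs → occurs.
Anesthesia gas delivery interrupted [OR]: Vaporizer chain fails=not, O2 supply inoperative=occurs → at least one input occurs → occurs.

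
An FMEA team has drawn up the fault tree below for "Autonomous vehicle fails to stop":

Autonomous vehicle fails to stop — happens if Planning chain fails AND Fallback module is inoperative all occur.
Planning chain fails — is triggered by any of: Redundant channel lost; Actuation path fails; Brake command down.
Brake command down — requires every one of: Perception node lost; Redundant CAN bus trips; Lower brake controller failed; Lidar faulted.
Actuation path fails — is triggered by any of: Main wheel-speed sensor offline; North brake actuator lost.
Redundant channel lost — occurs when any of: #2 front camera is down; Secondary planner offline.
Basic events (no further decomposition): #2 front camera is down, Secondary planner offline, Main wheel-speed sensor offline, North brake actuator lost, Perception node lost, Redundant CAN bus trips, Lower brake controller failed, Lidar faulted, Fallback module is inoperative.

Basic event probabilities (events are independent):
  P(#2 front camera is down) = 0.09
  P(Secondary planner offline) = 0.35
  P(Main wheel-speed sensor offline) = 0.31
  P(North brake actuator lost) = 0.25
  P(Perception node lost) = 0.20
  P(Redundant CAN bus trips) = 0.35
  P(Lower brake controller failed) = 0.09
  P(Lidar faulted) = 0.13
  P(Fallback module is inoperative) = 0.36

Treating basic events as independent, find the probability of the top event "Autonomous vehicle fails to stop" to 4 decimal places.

P(Redundant channel lost) [OR] = 1 − (1−0.09) × (1−0.35) = 0.408500
P(Actuation path fails) [OR] = 1 − (1−0.31) × (1−0.25) = 0.482500
P(Brake command down) [AND] = 0.20 × 0.35 × 0.09 × 0.13 = 0.000819
P(Planning chain fails) [OR] = 1 − (1−0.408500) × (1−0.482500) × (1−0.000819) = 0.694149
P(Autonomous vehicle fails to stop) [AND] = 0.694149 × 0.36 = 0.249894
Rounded to 4 decimal places: P(Autonomous vehicle fails to stop) ≈ 0.2499.

0.2499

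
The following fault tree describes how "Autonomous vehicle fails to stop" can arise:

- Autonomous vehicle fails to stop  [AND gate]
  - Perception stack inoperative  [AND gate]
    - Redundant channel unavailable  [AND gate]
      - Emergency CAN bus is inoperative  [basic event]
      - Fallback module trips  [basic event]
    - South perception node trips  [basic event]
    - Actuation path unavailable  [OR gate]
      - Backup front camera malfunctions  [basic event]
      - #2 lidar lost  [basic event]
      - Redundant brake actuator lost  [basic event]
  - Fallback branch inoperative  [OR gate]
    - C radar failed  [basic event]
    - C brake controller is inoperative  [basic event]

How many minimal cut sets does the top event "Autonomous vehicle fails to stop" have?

Redundant channel unavailable [AND]: one cut set from each child combined → 1 × 1 = 1 cut set(s).
Actuation path unavailable [OR]: union of children's cut sets → 3 cut set(s).
Perception stack inoperative [AND]: one cut set from each child combined → 1 × 1 × 3 = 3 cut set(s).
Fallback branch inoperative [OR]: union of children's cut sets → 2 cut set(s).
Autonomous vehicle fails to stop [AND]: one cut set from each child combined → 3 × 2 = 6 cut set(s).
Minimal cut sets: {Backup front camera malfunctions, C radar failed, Emergency CAN bus is inoperative, Fallback module trips, South perception node trips}; {Backup front camera malfunctions, C brake controller is inoperative, Emergency CAN bus is inoperative, Fallback module trips, South perception node trips}; {#2 lidar lost, C radar failed, Emergency CAN bus is inoperative, Fallback module trips, South perception node trips}; {#2 lidar lost, C brake controller is inoperative, Emergency CAN bus is inoperative, Fallback module trips, South perception node trips}; {C radar failed, Emergency CAN bus is inoperative, Fallback module trips, Redundant brake actuator lost, South perception node trips}; {C brake controller is inoperative, Emergency CAN bus is inoperative, Fallback module trips, Redundant brake actuator lost, South perception node trips}.

6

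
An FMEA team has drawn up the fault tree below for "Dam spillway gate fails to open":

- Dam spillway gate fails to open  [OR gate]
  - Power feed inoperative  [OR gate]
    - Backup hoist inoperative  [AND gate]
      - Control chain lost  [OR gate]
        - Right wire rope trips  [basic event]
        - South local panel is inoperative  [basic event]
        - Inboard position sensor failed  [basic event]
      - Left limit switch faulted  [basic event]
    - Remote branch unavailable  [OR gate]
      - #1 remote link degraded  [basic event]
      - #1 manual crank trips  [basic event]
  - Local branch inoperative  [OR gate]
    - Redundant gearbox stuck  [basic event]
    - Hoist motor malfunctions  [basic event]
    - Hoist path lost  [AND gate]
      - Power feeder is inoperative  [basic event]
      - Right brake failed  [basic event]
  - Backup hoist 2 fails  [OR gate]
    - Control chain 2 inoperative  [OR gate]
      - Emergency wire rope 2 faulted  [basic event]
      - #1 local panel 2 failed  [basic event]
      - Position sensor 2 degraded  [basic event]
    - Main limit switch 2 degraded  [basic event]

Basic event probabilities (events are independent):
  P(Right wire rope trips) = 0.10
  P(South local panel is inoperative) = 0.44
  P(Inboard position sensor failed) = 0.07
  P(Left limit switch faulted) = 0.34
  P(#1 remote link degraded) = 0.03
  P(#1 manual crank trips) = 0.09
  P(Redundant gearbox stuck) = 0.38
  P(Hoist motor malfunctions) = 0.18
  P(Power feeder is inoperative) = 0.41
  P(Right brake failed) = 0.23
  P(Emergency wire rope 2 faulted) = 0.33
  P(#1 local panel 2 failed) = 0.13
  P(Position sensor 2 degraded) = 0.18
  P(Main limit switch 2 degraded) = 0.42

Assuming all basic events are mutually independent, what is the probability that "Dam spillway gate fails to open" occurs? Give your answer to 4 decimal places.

P(Control chain lost) [OR] = 1 − (1−0.10) × (1−0.44) × (1−0.07) = 0.531280
P(Backup hoist inoperative) [AND] = 0.531280 × 0.34 = 0.180635
P(Remote branch unavailable) [OR] = 1 − (1−0.03) × (1−0.09) = 0.117300
P(Power feed inoperative) [OR] = 1 − (1−0.180635) × (1−0.117300) = 0.276747
P(Hoist path lost) [AND] = 0.41 × 0.23 = 0.094300
P(Local branch inoperative) [OR] = 1 − (1−0.38) × (1−0.18) × (1−0.094300) = 0.539542
P(Control chain 2 inoperative) [OR] = 1 − (1−0.33) × (1−0.13) × (1−0.18) = 0.522022
P(Backup hoist 2 fails) [OR] = 1 − (1−0.522022) × (1−0.42) = 0.722773
P(Dam spillway gate fails to open) [OR] = 1 − (1−0.276747) × (1−0.539542) × (1−0.722773) = 0.907676
Rounded to 4 decimal places: P(Dam spillway gate fails to open) ≈ 0.9077.

0.9077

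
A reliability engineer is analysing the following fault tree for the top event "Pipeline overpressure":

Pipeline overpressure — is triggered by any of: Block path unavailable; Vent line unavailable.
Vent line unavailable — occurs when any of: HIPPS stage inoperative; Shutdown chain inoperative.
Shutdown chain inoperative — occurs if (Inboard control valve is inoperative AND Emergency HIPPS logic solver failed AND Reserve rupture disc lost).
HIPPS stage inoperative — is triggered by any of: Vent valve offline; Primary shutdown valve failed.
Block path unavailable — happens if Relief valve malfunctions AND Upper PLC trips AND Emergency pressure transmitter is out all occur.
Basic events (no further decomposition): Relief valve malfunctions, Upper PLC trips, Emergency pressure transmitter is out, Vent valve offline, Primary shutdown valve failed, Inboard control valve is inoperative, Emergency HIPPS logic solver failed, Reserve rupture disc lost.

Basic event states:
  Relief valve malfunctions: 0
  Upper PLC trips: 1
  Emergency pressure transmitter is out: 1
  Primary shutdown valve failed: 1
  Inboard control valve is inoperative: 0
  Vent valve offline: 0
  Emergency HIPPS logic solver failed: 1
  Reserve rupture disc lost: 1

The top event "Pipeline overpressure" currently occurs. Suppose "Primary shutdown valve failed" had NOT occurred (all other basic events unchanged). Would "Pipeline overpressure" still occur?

Counterfactual: set "Primary shutdown valve failed" to not occurred.
Block path unavailable [AND]: Relief valve malfunctions=not, Upper PLC trips=occurs, Emergency pressure transmitter is out=occurs → not all inputs occur → does not occur.
HIPPS stage inoperative [OR]: Vent valve offline=not, Primary shutdown valve failed=not → no input occurs → does not occur.
Shutdown chain inoperative [AND]: Inboard control valve is inoperative=not, Emergency HIPPS logic solver failed=occurs, Reserve rupture disc lost=occurs → not all inputs occur → does not occur.
Vent line unavailable [OR]: HIPPS stage inoperative=not, Shutdown chain inoperative=not → no input occurs → does not occur.
Pipeline overpressure [OR]: Block path unavailable=not, Vent line unavailable=not → no input occurs → does not occur.

No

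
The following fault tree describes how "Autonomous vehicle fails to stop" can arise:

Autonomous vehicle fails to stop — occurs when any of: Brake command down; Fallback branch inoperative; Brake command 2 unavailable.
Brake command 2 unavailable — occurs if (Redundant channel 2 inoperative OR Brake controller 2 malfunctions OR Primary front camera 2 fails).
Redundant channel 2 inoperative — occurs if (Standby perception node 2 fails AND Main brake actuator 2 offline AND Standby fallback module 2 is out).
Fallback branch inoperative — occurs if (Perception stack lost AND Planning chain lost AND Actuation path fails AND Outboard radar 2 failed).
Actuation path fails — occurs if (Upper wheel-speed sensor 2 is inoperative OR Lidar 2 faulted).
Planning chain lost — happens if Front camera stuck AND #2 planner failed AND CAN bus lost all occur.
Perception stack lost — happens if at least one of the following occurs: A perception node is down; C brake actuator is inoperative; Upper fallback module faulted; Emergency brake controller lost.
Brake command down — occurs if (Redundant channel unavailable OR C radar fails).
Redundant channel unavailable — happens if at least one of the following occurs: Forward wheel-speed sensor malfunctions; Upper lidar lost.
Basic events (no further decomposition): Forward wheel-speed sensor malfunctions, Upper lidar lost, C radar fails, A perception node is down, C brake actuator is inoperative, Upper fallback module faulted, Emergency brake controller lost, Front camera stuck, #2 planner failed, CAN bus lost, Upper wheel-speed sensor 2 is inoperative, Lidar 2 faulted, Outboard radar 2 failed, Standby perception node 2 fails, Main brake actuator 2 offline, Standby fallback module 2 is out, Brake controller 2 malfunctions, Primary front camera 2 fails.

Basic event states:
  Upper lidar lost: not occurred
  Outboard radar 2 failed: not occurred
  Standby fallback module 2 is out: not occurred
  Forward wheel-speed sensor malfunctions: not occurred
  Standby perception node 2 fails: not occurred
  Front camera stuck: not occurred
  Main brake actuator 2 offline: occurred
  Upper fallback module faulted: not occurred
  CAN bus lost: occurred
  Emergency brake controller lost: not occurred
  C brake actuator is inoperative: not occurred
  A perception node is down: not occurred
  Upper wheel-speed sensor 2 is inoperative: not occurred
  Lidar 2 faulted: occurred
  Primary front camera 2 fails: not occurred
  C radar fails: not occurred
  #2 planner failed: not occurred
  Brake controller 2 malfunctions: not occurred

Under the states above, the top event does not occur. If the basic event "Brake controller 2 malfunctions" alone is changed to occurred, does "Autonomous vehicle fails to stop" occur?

Yes

Counterfactual: set "Brake controller 2 malfunctions" to occurred.
Redundant channel unavailable [OR]: Forward wheel-speed sensor malfunctions=not, Upper lidar lost=not → no input occurs → does not occur.
Brake command down [OR]: Redundant channel unavailable=not, C radar fails=not → no input occurs → does not occur.
Perception stack lost [OR]: A perception node is down=not, C brake actuator is inoperative=not, Upper fallback module faulted=not, Emergency brake controller lost=not → no input occurs → does not occur.
Planning chain lost [AND]: Front camera stuck=not, #2 planner failed=not, CAN bus lost=occurs → not all inputs occur → does not occur.
Actuation path fails [OR]: Upper wheel-speed sensor 2 is inoperative=not, Lidar 2 faulted=occurs → at least one input occurs → occurs.
Fallback branch inoperative [AND]: Perception stack lost=not, Planning chain lost=not, Actuation path fails=occurs, Outboard radar 2 failed=not → not all inputs occur → does not occur.
Redundant channel 2 inoperative [AND]: Standby perception node 2 fails=not, Main brake actuator 2 offline=occurs, Standby fallback module 2 is out=not → not all inputs occur → does not occur.
Brake command 2 unavailable [OR]: Redundant channel 2 inoperative=not, Brake controller 2 malfunctions=occurs, Primary front camera 2 fails=not → at least one input occurs → occurs.
Autonomous vehicle fails to stop [OR]: Brake command down=not, Fallback branch inoperative=not, Brake command 2 unavailable=occurs → at least one input occurs → occurs.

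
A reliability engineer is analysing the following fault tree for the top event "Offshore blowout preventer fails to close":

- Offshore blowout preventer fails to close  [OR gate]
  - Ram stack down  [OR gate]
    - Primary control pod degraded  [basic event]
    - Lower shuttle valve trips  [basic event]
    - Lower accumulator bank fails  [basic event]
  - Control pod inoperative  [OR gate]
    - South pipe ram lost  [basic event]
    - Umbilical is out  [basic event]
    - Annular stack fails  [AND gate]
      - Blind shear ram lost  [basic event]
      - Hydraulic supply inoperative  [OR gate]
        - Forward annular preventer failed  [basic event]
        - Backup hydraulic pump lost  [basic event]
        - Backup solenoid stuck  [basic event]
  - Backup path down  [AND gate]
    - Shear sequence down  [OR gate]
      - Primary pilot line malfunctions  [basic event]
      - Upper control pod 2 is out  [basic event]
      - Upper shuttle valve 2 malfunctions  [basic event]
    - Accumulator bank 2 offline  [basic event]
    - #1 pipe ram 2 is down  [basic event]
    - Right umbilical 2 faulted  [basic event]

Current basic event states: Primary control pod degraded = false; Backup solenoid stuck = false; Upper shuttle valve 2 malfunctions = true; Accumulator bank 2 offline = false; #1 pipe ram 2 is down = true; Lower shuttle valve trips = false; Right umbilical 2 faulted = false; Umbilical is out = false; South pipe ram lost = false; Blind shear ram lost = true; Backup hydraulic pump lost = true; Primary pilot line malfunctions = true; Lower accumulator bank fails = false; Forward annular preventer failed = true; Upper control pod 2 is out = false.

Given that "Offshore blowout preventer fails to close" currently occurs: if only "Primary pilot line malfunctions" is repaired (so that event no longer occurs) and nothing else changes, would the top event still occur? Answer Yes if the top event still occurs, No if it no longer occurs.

Counterfactual: set "Primary pilot line malfunctions" to not occurred.
Ram stack down [OR]: Primary control pod degraded=not, Lower shuttle valve trips=not, Lower accumulator bank fails=not → no input occurs → does not occur.
Hydraulic supply inoperative [OR]: Forward annular preventer failed=occurs, Backup hydraulic pump lost=occurs, Backup solenoid stuck=not → at least one input occurs → occurs.
Annular stack fails [AND]: Blind shear ram lost=occurs, Hydraulic supply inoperative=occurs → all inputs occur → occurs.
Control pod inoperative [OR]: South pipe ram lost=not, Umbilical is out=not, Annular stack fails=occurs → at least one input occurs → occurs.
Shear sequence down [OR]: Primary pilot line malfunctions=not, Upper control pod 2 is out=not, Upper shuttle valve 2 malfunctions=occurs → at least one input occurs → occurs.
Backup path down [AND]: Shear sequence down=occurs, Accumulator bank 2 offline=not, #1 pipe ram 2 is down=occurs, Right umbilical 2 faulted=not → not all inputs occur → does not occur.
Offshore blowout preventer fails to close [OR]: Ram stack down=not, Control pod inoperative=occurs, Backup path down=not → at least one input occurs → occurs.

Yes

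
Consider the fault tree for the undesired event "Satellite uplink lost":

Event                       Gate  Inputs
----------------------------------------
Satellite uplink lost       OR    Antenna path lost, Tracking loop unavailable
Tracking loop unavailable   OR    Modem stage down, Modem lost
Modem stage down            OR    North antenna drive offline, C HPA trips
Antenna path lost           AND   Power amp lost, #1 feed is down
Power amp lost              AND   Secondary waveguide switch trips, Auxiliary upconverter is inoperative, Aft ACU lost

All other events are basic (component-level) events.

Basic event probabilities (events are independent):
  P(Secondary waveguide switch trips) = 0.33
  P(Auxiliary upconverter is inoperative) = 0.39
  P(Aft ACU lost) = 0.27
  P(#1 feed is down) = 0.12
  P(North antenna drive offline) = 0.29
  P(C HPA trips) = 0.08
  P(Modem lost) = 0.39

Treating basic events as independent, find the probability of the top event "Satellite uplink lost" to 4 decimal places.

0.6032

P(Power amp lost) [AND] = 0.33 × 0.39 × 0.27 = 0.034749
P(Antenna path lost) [AND] = 0.034749 × 0.12 = 0.004170
P(Modem stage down) [OR] = 1 − (1−0.29) × (1−0.08) = 0.346800
P(Tracking loop unavailable) [OR] = 1 − (1−0.346800) × (1−0.39) = 0.601548
P(Satellite uplink lost) [OR] = 1 − (1−0.004170) × (1−0.601548) = 0.603210
Rounded to 4 decimal places: P(Satellite uplink lost) ≈ 0.6032.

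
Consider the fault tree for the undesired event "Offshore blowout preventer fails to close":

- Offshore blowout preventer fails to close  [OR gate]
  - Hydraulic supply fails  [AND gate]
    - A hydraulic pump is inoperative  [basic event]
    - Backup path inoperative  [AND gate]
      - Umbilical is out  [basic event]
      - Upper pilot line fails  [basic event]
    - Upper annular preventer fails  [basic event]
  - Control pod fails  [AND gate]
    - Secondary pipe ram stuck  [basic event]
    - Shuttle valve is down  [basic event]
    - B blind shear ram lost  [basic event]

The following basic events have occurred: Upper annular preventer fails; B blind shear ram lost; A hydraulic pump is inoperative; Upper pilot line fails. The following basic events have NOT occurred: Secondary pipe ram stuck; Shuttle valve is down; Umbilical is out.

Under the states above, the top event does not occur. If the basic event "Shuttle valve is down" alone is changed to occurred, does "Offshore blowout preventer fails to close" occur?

Counterfactual: set "Shuttle valve is down" to occurred.
Backup path inoperative [AND]: Umbilical is out=not, Upper pilot line fails=occurs → not all inputs occur → does not occur.
Hydraulic supply fails [AND]: A hydraulic pump is inoperative=occurs, Backup path inoperative=not, Upper annular preventer fails=occurs → not all inputs occur → does not occur.
Control pod fails [AND]: Secondary pipe ram stuck=not, Shuttle valve is down=occurs, B blind shear ram lost=occurs → not all inputs occur → does not occur.
Offshore blowout preventer fails to close [OR]: Hydraulic supply fails=not, Control pod fails=not → no input occurs → does not occur.

No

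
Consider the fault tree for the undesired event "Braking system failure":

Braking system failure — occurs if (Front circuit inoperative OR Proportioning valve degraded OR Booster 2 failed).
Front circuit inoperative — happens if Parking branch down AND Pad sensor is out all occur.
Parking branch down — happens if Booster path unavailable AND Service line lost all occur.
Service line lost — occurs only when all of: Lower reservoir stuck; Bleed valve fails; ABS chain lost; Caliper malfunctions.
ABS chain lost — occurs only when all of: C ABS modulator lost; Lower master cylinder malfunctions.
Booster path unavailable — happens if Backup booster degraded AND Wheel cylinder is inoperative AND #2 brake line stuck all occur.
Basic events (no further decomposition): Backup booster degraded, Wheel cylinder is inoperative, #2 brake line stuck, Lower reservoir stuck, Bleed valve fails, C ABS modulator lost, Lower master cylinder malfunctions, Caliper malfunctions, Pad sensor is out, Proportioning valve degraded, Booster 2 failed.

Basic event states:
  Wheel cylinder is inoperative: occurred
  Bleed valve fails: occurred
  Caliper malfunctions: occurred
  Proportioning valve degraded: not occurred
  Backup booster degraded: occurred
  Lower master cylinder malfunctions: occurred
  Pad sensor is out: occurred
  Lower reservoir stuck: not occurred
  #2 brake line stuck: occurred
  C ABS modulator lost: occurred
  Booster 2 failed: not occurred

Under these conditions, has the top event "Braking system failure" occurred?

No

Booster path unavailable [AND]: Backup booster degraded=occurs, Wheel cylinder is inoperative=occurs, #2 brake line stuck=occurs → all inputs occur → occurs.
ABS chain lost [AND]: C ABS modulator lost=occurs, Lower master cylinder malfunctions=occurs → all inputs occur → occurs.
Service line lost [AND]: Lower reservoir stuck=not, Bleed valve fails=occurs, ABS chain lost=occurs, Caliper malfunctions=occurs → not all inputs occur → does not occur.
Parking branch down [AND]: Booster path unavailable=occurs, Service line lost=not → not all inputs occur → does not occur.
Front circuit inoperative [AND]: Parking branch down=not, Pad sensor is out=occurs → not all inputs occur → does not occur.
Braking system failure [OR]: Front circuit inoperative=not, Proportioning valve degraded=not, Booster 2 failed=not → no input occurs → does not occur.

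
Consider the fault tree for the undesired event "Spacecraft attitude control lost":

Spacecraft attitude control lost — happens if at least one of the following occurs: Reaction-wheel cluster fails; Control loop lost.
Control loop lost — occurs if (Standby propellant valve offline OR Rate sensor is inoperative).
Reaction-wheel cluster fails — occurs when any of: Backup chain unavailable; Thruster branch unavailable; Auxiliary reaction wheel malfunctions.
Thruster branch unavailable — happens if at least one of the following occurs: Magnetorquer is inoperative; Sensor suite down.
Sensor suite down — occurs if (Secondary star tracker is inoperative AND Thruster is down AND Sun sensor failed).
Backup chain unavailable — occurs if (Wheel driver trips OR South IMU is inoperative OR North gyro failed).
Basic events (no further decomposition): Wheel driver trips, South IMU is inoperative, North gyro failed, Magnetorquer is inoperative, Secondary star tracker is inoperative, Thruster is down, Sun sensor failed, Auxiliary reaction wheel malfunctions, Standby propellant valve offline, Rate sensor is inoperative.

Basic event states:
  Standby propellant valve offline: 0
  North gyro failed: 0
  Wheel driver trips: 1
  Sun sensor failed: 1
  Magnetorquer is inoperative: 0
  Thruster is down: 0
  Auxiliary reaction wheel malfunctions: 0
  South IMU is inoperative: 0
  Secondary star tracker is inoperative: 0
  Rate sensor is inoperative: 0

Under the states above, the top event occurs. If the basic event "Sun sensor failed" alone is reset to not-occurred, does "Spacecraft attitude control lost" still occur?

Yes

Counterfactual: set "Sun sensor failed" to not occurred.
Backup chain unavailable [OR]: Wheel driver trips=occurs, South IMU is inoperative=not, North gyro failed=not → at least one input occurs → occurs.
Sensor suite down [AND]: Secondary star tracker is inoperative=not, Thruster is down=not, Sun sensor failed=not → not all inputs occur → does not occur.
Thruster branch unavailable [OR]: Magnetorquer is inoperative=not, Sensor suite down=not → no input occurs → does not occur.
Reaction-wheel cluster fails [OR]: Backup chain unavailable=occurs, Thruster branch unavailable=not, Auxiliary reaction wheel malfunctions=not → at least one input occurs → occurs.
Control loop lost [OR]: Standby propellant valve offline=not, Rate sensor is inoperative=not → no input occurs → does not occur.
Spacecraft attitude control lost [OR]: Reaction-wheel cluster fails=occurs, Control loop lost=not → at least one input occurs → occurs.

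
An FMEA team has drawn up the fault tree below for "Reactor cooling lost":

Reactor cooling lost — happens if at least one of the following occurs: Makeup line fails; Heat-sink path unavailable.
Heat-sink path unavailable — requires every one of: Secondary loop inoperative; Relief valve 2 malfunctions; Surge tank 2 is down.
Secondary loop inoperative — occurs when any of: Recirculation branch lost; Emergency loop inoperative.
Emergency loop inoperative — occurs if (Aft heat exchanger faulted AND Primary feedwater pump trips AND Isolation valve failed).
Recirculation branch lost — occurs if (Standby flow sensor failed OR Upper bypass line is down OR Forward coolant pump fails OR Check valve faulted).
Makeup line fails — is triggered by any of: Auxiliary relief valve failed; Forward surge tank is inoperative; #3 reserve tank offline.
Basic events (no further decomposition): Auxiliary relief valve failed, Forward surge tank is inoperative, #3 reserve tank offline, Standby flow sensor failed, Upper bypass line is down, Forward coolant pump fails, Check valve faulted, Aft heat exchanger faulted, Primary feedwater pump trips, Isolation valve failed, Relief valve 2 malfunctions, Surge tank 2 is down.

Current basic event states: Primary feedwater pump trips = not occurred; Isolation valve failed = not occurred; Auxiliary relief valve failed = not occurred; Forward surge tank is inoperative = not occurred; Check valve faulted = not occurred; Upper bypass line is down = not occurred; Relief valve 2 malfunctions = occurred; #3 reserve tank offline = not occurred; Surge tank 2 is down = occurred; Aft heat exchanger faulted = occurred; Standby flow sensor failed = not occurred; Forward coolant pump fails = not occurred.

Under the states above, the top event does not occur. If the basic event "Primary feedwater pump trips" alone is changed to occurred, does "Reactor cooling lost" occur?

No

Counterfactual: set "Primary feedwater pump trips" to occurred.
Makeup line fails [OR]: Auxiliary relief valve failed=not, Forward surge tank is inoperative=not, #3 reserve tank offline=not → no input occurs → does not occur.
Recirculation branch lost [OR]: Standby flow sensor failed=not, Upper bypass line is down=not, Forward coolant pump fails=not, Check valve faulted=not → no input occurs → does not occur.
Emergency loop inoperative [AND]: Aft heat exchanger faulted=occurs, Primary feedwater pump trips=occurs, Isolation valve failed=not → not all inputs occur → does not occur.
Secondary loop inoperative [OR]: Recirculation branch lost=not, Emergency loop inoperative=not → no input occurs → does not occur.
Heat-sink path unavailable [AND]: Secondary loop inoperative=not, Relief valve 2 malfunctions=occurs, Surge tank 2 is down=occurs → not all inputs occur → does not occur.
Reactor cooling lost [OR]: Makeup line fails=not, Heat-sink path unavailable=not → no input occurs → does not occur.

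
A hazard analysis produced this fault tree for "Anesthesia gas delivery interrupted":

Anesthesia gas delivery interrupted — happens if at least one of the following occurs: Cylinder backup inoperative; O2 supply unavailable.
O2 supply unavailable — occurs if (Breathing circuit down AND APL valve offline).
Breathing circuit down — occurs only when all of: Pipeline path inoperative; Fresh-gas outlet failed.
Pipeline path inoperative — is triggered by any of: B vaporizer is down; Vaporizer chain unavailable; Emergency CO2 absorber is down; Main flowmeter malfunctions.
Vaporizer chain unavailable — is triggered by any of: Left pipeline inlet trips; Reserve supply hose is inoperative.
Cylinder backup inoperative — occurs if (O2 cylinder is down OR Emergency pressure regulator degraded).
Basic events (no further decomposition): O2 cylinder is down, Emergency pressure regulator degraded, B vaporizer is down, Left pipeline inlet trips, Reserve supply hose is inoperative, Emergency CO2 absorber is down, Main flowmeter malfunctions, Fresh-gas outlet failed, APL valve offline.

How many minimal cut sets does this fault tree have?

Cylinder backup inoperative [OR]: union of children's cut sets → 2 cut set(s).
Vaporizer chain unavailable [OR]: union of children's cut sets → 2 cut set(s).
Pipeline path inoperative [OR]: union of children's cut sets → 5 cut set(s).
Breathing circuit down [AND]: one cut set from each child combined → 5 × 1 = 5 cut set(s).
O2 supply unavailable [AND]: one cut set from each child combined → 5 × 1 = 5 cut set(s).
Anesthesia gas delivery interrupted [OR]: union of children's cut sets → 7 cut set(s).
Minimal cut sets: {O2 cylinder is down}; {Emergency pressure regulator degraded}; {APL valve offline, B vaporizer is down, Fresh-gas outlet failed}; {APL valve offline, Fresh-gas outlet failed, Left pipeline inlet trips}; {APL valve offline, Fresh-gas outlet failed, Reserve supply hose is inoperative}; {APL valve offline, Emergency CO2 absorber is down, Fresh-gas outlet failed}; {APL valve offline, Fresh-gas outlet failed, Main flowmeter malfunctions}.

7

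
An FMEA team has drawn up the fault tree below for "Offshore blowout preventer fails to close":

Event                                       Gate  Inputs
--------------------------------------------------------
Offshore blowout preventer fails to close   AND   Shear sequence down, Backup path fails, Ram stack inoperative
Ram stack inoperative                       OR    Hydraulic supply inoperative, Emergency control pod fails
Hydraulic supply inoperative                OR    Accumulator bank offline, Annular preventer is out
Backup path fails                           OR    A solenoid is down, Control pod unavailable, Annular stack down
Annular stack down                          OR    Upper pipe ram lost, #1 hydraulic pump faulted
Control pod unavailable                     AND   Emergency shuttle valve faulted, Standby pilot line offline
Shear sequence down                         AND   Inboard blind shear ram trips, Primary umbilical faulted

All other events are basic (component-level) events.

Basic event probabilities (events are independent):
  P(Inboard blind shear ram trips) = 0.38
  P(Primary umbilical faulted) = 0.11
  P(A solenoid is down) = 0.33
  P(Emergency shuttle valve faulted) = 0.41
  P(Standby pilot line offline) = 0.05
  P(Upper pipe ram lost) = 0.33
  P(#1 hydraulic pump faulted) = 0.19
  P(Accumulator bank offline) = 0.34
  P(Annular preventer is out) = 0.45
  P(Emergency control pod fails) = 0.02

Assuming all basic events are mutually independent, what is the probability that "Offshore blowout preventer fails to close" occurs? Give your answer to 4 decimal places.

P(Shear sequence down) [AND] = 0.38 × 0.11 = 0.041800
P(Control pod unavailable) [AND] = 0.41 × 0.05 = 0.020500
P(Annular stack down) [OR] = 1 − (1−0.33) × (1−0.19) = 0.457300
P(Backup path fails) [OR] = 1 − (1−0.33) × (1−0.020500) × (1−0.457300) = 0.643845
P(Hydraulic supply inoperative) [OR] = 1 − (1−0.34) × (1−0.45) = 0.637000
P(Ram stack inoperative) [OR] = 1 − (1−0.637000) × (1−0.02) = 0.644260
P(Offshore blowout preventer fails to close) [AND] = 0.041800 × 0.643845 × 0.644260 = 0.017339
Rounded to 4 decimal places: P(Offshore blowout preventer fails to close) ≈ 0.0173.

0.0173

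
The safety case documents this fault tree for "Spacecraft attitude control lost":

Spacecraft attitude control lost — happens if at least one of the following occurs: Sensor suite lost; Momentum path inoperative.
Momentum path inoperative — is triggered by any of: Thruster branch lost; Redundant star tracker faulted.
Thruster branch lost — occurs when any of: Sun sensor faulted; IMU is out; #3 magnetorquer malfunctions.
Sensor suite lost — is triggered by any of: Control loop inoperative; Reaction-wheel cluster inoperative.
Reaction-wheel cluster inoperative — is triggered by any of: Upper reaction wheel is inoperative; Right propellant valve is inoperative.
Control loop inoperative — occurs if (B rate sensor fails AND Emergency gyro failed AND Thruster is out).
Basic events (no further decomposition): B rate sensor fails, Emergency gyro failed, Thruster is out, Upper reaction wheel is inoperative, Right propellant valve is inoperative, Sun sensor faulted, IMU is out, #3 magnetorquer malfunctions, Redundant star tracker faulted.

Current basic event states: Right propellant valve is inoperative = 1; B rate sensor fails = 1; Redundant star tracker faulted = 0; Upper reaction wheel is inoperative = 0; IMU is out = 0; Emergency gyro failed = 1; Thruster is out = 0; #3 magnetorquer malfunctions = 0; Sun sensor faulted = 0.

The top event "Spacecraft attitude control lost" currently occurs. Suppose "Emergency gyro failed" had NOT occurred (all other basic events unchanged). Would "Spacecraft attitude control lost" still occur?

Counterfactual: set "Emergency gyro failed" to not occurred.
Control loop inoperative [AND]: B rate sensor fails=occurs, Emergency gyro failed=not, Thruster is out=not → not all inputs occur → does not occur.
Reaction-wheel cluster inoperative [OR]: Upper reaction wheel is inoperative=not, Right propellant valve is inoperative=occurs → at least one input occurs → occurs.
Sensor suite lost [OR]: Control loop inoperative=not, Reaction-wheel cluster inoperative=occurs → at least one input occurs → occurs.
Thruster branch lost [OR]: Sun sensor faulted=not, IMU is out=not, #3 magnetorquer malfunctions=not → no input occurs → does not occur.
Momentum path inoperative [OR]: Thruster branch lost=not, Redundant star tracker faulted=not → no input occurs → does not occur.
Spacecraft attitude control lost [OR]: Sensor suite lost=occurs, Momentum path inoperative=not → at least one input occurs → occurs.

Yes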